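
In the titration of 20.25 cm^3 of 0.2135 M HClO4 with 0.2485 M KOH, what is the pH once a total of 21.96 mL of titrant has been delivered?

n(acid) = 0.2135 x 0.02025 = 0.004323 mol; n(KOH) added = 0.2485 x 0.02196 = 0.005457 mol.
Base is in excess by 0.005457 - 0.004323 = 0.001134 mol in a total volume of 0.04221 L.
[OH^-] = 0.001134/0.04221 = 0.02686 M, so pOH = 1.57 and pH = 14.00 - 1.57 = 12.43.

12.43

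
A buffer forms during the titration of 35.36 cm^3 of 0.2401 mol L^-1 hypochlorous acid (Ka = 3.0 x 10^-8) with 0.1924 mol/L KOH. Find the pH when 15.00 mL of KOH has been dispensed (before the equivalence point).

Initial n(HClO) = 0.2401 x 0.03536 = 0.008490 mol.
n(KOH) added = 0.1924 x 0.01500 = 0.002886 mol, converting that many moles of HClO to ClO-.
Remaining n(HClO) = 0.005604 mol; n(ClO-) = 0.002886 mol.
By Henderson-Hasselbalch, pH = pKa + log([A^-]/[HA]) = 7.52 + log(0.002886/0.005604) = 7.52 + (-0.29) = 7.23.

7.23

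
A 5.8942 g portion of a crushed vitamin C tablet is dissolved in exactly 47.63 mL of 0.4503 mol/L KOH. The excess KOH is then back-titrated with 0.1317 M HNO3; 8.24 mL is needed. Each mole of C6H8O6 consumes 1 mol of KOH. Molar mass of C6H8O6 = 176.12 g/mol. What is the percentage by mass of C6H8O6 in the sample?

Total n(KOH) added = 0.4503 x 0.04763 = 0.02145 mol.
n(HNO3) used = 0.1317 x 0.008240 = 0.001085 mol, which equals the excess n(KOH).
So n(KOH) consumed by the sample = 0.02145 - 0.001085 = 0.02036 mol.
n(C6H8O6) = 0.02036 / 1 = 0.02036 mol.
mass C6H8O6 = 0.02036 x 176.12 = 3.586 g, so %C6H8O6 = 3.586/5.8942 x 100 = 60.8%.

60.8%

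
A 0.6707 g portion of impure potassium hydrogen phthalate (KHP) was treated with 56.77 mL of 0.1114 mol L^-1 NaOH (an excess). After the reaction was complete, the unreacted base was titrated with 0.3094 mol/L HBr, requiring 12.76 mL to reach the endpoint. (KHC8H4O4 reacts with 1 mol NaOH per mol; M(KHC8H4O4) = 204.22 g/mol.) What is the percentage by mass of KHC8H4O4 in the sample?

Total n(NaOH) added = 0.1114 x 0.05677 = 0.006324 mol.
n(HBr) used = 0.3094 x 0.01276 = 0.003948 mol, which equals the excess n(NaOH).
So n(NaOH) consumed by the sample = 0.006324 - 0.003948 = 0.002376 mol.
n(KHC8H4O4) = 0.002376 / 1 = 0.002376 mol.
mass KHC8H4O4 = 0.002376 x 204.22 = 0.4853 g, so %KHC8H4O4 = 0.4853/0.6707 x 100 = 72.4%.

72.4%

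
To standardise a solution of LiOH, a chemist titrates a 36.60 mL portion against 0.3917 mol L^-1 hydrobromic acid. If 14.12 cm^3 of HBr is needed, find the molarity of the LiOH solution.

0.151 M

n(HBr) delivered = 0.3917 x 0.01412 = 0.005531 mol.
For a 1:1 reaction, n(LiOH) = 0.005531 mol.
[LiOH] = 0.005531 mol / 0.03660 L = 0.151 M.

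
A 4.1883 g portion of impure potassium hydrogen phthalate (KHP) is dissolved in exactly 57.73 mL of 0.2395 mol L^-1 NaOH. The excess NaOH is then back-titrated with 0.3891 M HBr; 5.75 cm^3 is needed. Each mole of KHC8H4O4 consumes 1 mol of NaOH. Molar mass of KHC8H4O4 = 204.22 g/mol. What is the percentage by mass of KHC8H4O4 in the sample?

Total n(NaOH) added = 0.2395 x 0.05773 = 0.01383 mol.
n(HBr) used = 0.3891 x 0.005750 = 0.002237 mol, which equals the excess n(NaOH).
So n(NaOH) consumed by the sample = 0.01383 - 0.002237 = 0.01159 mol.
n(KHC8H4O4) = 0.01159 / 1 = 0.01159 mol.
mass KHC8H4O4 = 0.01159 x 204.22 = 2.367 g, so %KHC8H4O4 = 2.367/4.1883 x 100 = 56.5%.

56.5%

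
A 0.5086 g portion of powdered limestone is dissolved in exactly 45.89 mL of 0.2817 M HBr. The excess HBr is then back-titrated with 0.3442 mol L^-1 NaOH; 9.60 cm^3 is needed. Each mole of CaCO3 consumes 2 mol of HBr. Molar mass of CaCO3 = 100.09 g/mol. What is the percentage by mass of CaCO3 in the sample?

94.7%

Total n(HBr) added = 0.2817 x 0.04589 = 0.01293 mol.
n(NaOH) used = 0.3442 x 0.009600 = 0.003304 mol, which equals the excess n(HBr).
So n(HBr) consumed by the sample = 0.01293 - 0.003304 = 0.009623 mol.
n(CaCO3) = 0.009623 / 2 = 0.004811 mol.
mass CaCO3 = 0.004811 x 100.09 = 0.4816 g, so %CaCO3 = 0.4816/0.5086 x 100 = 94.7%.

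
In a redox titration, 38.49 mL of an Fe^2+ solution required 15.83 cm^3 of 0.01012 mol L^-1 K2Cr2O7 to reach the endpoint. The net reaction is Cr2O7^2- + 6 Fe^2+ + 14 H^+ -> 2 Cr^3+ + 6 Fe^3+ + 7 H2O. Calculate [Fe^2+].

0.0250 M

n(K2Cr2O7) = 0.01012 x 0.01583 = 0.0001602 mol.
From the balanced equation, 1 mol K2Cr2O7 reacts with 6 mol Fe^2+, so n(Fe^2+) = 0.0001602 x 6/1 = 0.0009612 mol.
[Fe^2+] = 0.0009612 / 0.03849 L = 0.0250 M.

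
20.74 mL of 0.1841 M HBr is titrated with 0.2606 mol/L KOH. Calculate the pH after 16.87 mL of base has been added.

n(acid) = 0.1841 x 0.02074 = 0.003818 mol; n(KOH) added = 0.2606 x 0.01687 = 0.004396 mol.
Base is in excess by 0.004396 - 0.003818 = 0.0005781 mol in a total volume of 0.03761 L.
[OH^-] = 0.0005781/0.03761 = 0.01537 M, so pOH = 1.81 and pH = 14.00 - 1.81 = 12.19.

12.19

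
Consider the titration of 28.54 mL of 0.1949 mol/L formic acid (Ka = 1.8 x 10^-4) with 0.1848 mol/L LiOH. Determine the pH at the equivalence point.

n(HCOOH) = 0.1949 x 0.02854 = 0.005562 mol; V(LiOH) at equivalence = 0.005562/0.1848 = 0.03010 L.
At equivalence all the acid is converted to HCOO-; total volume = 0.02854 + 0.03010 = 0.05864 L, so [HCOO-] = 0.005562/0.05864 = 0.09486 M.
Kb = Kw/Ka = 1.0e-14 / 1.8 x 10^-4 = 5.56e-11.
[OH^-] = sqrt(Kb x [HCOO-]) = sqrt(5.56e-11 x 0.09486) = 2.30e-6 M.
pOH = 5.64, so pH = 14.00 - 5.64 = 8.36.

8.36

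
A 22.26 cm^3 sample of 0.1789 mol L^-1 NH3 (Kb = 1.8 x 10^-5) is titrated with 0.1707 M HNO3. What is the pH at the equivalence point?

5.16

n(NH3) = 0.1789 x 0.02226 = 0.003982 mol; V(HNO3) at equivalence = 0.003982/0.1707 = 0.02333 L.
At equivalence the base is fully converted to NH4+; total volume = 0.04559 L, so [NH4+] = 0.003982/0.04559 = 0.08735 M.
Ka(NH4+) = Kw/Kb = 1.0e-14 / 1.8 x 10^-5 = 5.56e-10.
[H^+] = sqrt(Ka x [NH4+]) = sqrt(5.56e-10 x 0.08735) = 6.97e-6 M.
pH = -log(6.97e-6) = 5.16.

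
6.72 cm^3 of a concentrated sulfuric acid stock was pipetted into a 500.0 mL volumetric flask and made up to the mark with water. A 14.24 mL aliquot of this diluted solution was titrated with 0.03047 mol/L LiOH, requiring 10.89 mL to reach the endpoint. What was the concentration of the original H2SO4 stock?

0.867 M

n(LiOH) = 0.03047 x 0.01089 = 0.0003318 mol.
n(H2SO4) in the aliquot = 0.0003318 x 1/2 = 0.0001659 mol.
[diluted H2SO4] = 0.0001659 / 0.01424 = 0.01165 M.
Dilution factor = 500.0/6.720 = 74.40, so [stock] = 0.01165 x 74.40 = 0.867 M.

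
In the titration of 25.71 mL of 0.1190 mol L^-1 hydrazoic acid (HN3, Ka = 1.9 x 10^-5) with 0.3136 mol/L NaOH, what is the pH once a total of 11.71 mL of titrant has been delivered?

n(acid) = 0.1190 x 0.02571 = 0.003059 mol; n(NaOH) added = 0.3136 x 0.01171 = 0.003672 mol.
Base is in excess by 0.003672 - 0.003059 = 0.0006128 mol in a total volume of 0.03742 L.
[OH^-] = 0.0006128/0.03742 = 0.01638 M, so pOH = 1.79 and pH = 14.00 - 1.79 = 12.21.

12.21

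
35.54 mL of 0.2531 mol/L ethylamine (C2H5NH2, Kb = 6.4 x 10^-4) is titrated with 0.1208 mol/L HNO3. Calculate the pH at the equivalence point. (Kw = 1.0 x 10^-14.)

n(C2H5NH2) = 0.2531 x 0.03554 = 0.008995 mol; V(HNO3) at equivalence = 0.008995/0.1208 = 0.07446 L.
At equivalence the base is fully converted to C2H5NH3+; total volume = 0.1100 L, so [C2H5NH3+] = 0.008995/0.1100 = 0.08177 M.
Ka(C2H5NH3+) = Kw/Kb = 1.0e-14 / 6.4 x 10^-4 = 1.56e-11.
[H^+] = sqrt(Ka x [C2H5NH3+]) = sqrt(1.56e-11 x 0.08177) = 1.13e-6 M.
pH = -log(1.13e-6) = 5.95.

5.95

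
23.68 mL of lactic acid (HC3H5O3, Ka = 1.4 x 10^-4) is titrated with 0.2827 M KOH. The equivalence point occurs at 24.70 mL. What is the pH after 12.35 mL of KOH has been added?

3.85

12.35 mL is exactly half the equivalence volume (24.70/2), i.e. the half-equivalence point.
There, n(HA) = n(A^-), so pH = pKa = -log(1.4 x 10^-4) = 3.85.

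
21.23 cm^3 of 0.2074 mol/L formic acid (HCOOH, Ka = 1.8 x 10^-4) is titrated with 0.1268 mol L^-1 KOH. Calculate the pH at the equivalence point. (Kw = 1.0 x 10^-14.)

8.32

n(HCOOH) = 0.2074 x 0.02123 = 0.004403 mol; V(KOH) at equivalence = 0.004403/0.1268 = 0.03472 L.
At equivalence all the acid is converted to HCOO-; total volume = 0.02123 + 0.03472 = 0.05595 L, so [HCOO-] = 0.004403/0.05595 = 0.07869 M.
Kb = Kw/Ka = 1.0e-14 / 1.8 x 10^-4 = 5.56e-11.
[OH^-] = sqrt(Kb x [HCOO-]) = sqrt(5.56e-11 x 0.07869) = 2.09e-6 M.
pOH = 5.68, so pH = 14.00 - 5.68 = 8.32.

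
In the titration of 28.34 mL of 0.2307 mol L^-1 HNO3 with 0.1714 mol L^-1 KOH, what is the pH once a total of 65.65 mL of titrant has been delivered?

12.70

n(acid) = 0.2307 x 0.02834 = 0.006538 mol; n(KOH) added = 0.1714 x 0.06565 = 0.01125 mol.
Base is in excess by 0.01125 - 0.006538 = 0.004714 mol in a total volume of 0.09399 L.
[OH^-] = 0.004714/0.09399 = 0.05016 M, so pOH = 1.30 and pH = 14.00 - 1.30 = 12.70.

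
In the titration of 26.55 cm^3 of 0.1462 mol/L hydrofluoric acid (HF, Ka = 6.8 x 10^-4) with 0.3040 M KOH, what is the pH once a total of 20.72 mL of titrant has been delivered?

n(acid) = 0.1462 x 0.02655 = 0.003882 mol; n(KOH) added = 0.3040 x 0.02072 = 0.006299 mol.
Base is in excess by 0.006299 - 0.003882 = 0.002417 mol in a total volume of 0.04727 L.
[OH^-] = 0.002417/0.04727 = 0.05114 M, so pOH = 1.29 and pH = 14.00 - 1.29 = 12.71.

12.71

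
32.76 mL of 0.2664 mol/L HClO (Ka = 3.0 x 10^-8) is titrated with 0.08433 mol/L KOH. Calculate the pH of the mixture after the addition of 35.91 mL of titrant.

7.25

Initial n(HClO) = 0.2664 x 0.03276 = 0.008727 mol.
n(KOH) added = 0.08433 x 0.03591 = 0.003028 mol, converting that many moles of HClO to ClO-.
Remaining n(HClO) = 0.005699 mol; n(ClO-) = 0.003028 mol.
By Henderson-Hasselbalch, pH = pKa + log([A^-]/[HA]) = 7.52 + log(0.003028/0.005699) = 7.52 + (-0.27) = 7.25.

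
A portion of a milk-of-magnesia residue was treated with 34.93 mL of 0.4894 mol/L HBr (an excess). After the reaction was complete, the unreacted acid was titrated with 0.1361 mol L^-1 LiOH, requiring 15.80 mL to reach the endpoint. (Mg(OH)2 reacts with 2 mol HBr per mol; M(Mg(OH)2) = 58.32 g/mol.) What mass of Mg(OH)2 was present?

0.436 g

Total n(HBr) added = 0.4894 x 0.03493 = 0.01709 mol.
n(LiOH) used = 0.1361 x 0.01580 = 0.002150 mol, which equals the excess n(HBr).
So n(HBr) consumed by the sample = 0.01709 - 0.002150 = 0.01494 mol.
n(Mg(OH)2) = 0.01494 / 2 = 0.007472 mol.
mass = 0.007472 mol x 58.32 g/mol = 0.436 g.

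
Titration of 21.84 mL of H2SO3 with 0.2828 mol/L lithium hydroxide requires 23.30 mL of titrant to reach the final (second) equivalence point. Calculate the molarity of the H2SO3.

n(LiOH) = 0.2828 x 0.02330 = 0.006589 mol.
At the final (second) equivalence point, 2 mol OH^- react per mol H2SO3, so n(H2SO3) = 0.006589 / 2 = 0.003295 mol.
[H2SO3] = 0.003295 / 0.02184 L = 0.151 M.

0.151 M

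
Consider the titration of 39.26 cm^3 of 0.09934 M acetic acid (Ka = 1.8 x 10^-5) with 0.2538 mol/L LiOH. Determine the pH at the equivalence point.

8.80

n(CH3COOH) = 0.09934 x 0.03926 = 0.003900 mol; V(LiOH) at equivalence = 0.003900/0.2538 = 0.01537 L.
At equivalence all the acid is converted to CH3COO-; total volume = 0.03926 + 0.01537 = 0.05463 L, so [CH3COO-] = 0.003900/0.05463 = 0.07140 M.
Kb = Kw/Ka = 1.0e-14 / 1.8 x 10^-5 = 5.56e-10.
[OH^-] = sqrt(Kb x [CH3COO-]) = sqrt(5.56e-10 x 0.07140) = 6.30e-6 M.
pOH = 5.20, so pH = 14.00 - 5.20 = 8.80.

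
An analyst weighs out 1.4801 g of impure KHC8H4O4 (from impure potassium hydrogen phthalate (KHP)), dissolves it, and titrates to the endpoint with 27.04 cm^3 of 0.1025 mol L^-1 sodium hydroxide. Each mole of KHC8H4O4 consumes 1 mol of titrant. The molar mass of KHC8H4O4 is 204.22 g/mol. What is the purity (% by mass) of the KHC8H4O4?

n(NaOH) = 0.1025 x 0.02704 = 0.002772 mol.
n(KHC8H4O4) = 0.002772 / 1 = 0.002772 mol.
mass of KHC8H4O4 = 0.002772 x 204.22 = 0.5660 g.
% purity = 0.5660 / 1.4801 x 100 = 38.2%.

38.2%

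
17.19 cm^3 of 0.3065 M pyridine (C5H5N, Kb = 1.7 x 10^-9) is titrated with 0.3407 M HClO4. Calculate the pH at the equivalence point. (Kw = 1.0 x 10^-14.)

n(C5H5N) = 0.3065 x 0.01719 = 0.005269 mol; V(HClO4) at equivalence = 0.005269/0.3407 = 0.01546 L.
At equivalence the base is fully converted to C5H5NH+; total volume = 0.03265 L, so [C5H5NH+] = 0.005269/0.03265 = 0.1613 M.
Ka(C5H5NH+) = Kw/Kb = 1.0e-14 / 1.7 x 10^-9 = 5.88e-6.
[H^+] = sqrt(Ka x [C5H5NH+]) = sqrt(5.88e-6 x 0.1613) = 0.000974 M.
pH = -log(0.000974) = 3.01.

3.01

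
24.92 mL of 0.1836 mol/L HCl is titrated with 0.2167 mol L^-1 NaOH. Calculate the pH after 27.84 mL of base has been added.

n(acid) = 0.1836 x 0.02492 = 0.004575 mol; n(NaOH) added = 0.2167 x 0.02784 = 0.006033 mol.
Base is in excess by 0.006033 - 0.004575 = 0.001458 mol in a total volume of 0.05276 L.
[OH^-] = 0.001458/0.05276 = 0.02763 M, so pOH = 1.56 and pH = 14.00 - 1.56 = 12.44.

12.44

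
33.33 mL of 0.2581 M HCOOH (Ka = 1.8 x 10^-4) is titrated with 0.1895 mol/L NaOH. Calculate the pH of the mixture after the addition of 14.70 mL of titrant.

3.42

Initial n(HCOOH) = 0.2581 x 0.03333 = 0.008602 mol.
n(NaOH) added = 0.1895 x 0.01470 = 0.002786 mol, converting that many moles of HCOOH to HCOO-.
Remaining n(HCOOH) = 0.005817 mol; n(HCOO-) = 0.002786 mol.
By Henderson-Hasselbalch, pH = pKa + log([A^-]/[HA]) = 3.74 + log(0.002786/0.005817) = 3.74 + (-0.32) = 3.42.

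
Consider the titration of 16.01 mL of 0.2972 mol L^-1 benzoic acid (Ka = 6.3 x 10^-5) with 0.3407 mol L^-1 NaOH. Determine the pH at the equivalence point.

n(C6H5COOH) = 0.2972 x 0.01601 = 0.004758 mol; V(NaOH) at equivalence = 0.004758/0.3407 = 0.01397 L.
At equivalence all the acid is converted to C6H5COO-; total volume = 0.01601 + 0.01397 = 0.02998 L, so [C6H5COO-] = 0.004758/0.02998 = 0.1587 M.
Kb = Kw/Ka = 1.0e-14 / 6.3 x 10^-5 = 1.59e-10.
[OH^-] = sqrt(Kb x [C6H5COO-]) = sqrt(1.59e-10 x 0.1587) = 5.02e-6 M.
pOH = 5.30, so pH = 14.00 - 5.30 = 8.70.

8.70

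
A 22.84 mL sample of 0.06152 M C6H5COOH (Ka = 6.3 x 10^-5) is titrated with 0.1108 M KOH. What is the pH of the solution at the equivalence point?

8.40

n(C6H5COOH) = 0.06152 x 0.02284 = 0.001405 mol; V(KOH) at equivalence = 0.001405/0.1108 = 0.01268 L.
At equivalence all the acid is converted to C6H5COO-; total volume = 0.02284 + 0.01268 = 0.03552 L, so [C6H5COO-] = 0.001405/0.03552 = 0.03956 M.
Kb = Kw/Ka = 1.0e-14 / 6.3 x 10^-5 = 1.59e-10.
[OH^-] = sqrt(Kb x [C6H5COO-]) = sqrt(1.59e-10 x 0.03956) = 2.51e-6 M.
pOH = 5.60, so pH = 14.00 - 5.60 = 8.40.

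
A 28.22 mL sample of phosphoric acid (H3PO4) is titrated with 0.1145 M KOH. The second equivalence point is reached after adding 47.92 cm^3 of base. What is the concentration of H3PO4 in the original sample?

n(KOH) = 0.1145 x 0.04792 = 0.005487 mol.
At the second equivalence point, 2 mol OH^- react per mol H3PO4, so n(H3PO4) = 0.005487 / 2 = 0.002743 mol.
[H3PO4] = 0.002743 / 0.02822 L = 0.0972 M.

0.0972 M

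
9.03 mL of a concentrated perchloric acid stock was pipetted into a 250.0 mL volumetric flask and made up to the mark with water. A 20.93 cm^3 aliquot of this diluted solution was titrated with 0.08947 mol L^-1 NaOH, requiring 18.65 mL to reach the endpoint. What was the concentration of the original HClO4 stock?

n(NaOH) = 0.08947 x 0.01865 = 0.001669 mol.
n(HClO4) in the aliquot = 0.001669 mol.
[diluted HClO4] = 0.001669 / 0.02093 = 0.07972 M.
Dilution factor = 250.0/9.030 = 27.69, so [stock] = 0.07972 x 27.69 = 2.21 M.

2.21 M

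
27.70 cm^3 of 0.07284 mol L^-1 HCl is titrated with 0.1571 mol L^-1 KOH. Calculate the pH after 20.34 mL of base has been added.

n(acid) = 0.07284 x 0.02770 = 0.002018 mol; n(KOH) added = 0.1571 x 0.02034 = 0.003195 mol.
Base is in excess by 0.003195 - 0.002018 = 0.001178 mol in a total volume of 0.04804 L.
[OH^-] = 0.001178/0.04804 = 0.02452 M, so pOH = 1.61 and pH = 14.00 - 1.61 = 12.39.

12.39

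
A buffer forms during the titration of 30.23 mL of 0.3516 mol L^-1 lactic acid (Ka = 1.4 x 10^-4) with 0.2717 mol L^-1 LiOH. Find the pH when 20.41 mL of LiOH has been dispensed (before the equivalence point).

3.89

Initial n(HC3H5O3) = 0.3516 x 0.03023 = 0.01063 mol.
n(LiOH) added = 0.2717 x 0.02041 = 0.005545 mol, converting that many moles of HC3H5O3 to C3H5O3-.
Remaining n(HC3H5O3) = 0.005083 mol; n(C3H5O3-) = 0.005545 mol.
By Henderson-Hasselbalch, pH = pKa + log([A^-]/[HA]) = 3.85 + log(0.005545/0.005083) = 3.85 + (+0.04) = 3.89.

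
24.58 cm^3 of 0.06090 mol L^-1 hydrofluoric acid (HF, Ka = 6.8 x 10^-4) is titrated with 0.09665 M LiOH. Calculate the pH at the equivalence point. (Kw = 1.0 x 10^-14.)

n(HF) = 0.06090 x 0.02458 = 0.001497 mol; V(LiOH) at equivalence = 0.001497/0.09665 = 0.01549 L.
At equivalence all the acid is converted to F-; total volume = 0.02458 + 0.01549 = 0.04007 L, so [F-] = 0.001497/0.04007 = 0.03736 M.
Kb = Kw/Ka = 1.0e-14 / 6.8 x 10^-4 = 1.47e-11.
[OH^-] = sqrt(Kb x [F-]) = sqrt(1.47e-11 x 0.03736) = 7.41e-7 M.
pOH = 6.13, so pH = 14.00 - 6.13 = 7.87.

7.87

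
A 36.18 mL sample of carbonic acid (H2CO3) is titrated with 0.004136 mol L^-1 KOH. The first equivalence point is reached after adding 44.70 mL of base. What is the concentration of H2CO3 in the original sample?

0.00511 M

n(KOH) = 0.004136 x 0.04470 = 0.0001849 mol.
At the first equivalence point, 1 mol OH^- react per mol H2CO3, so n(H2CO3) = 0.0001849 / 1 = 0.0001849 mol.
[H2CO3] = 0.0001849 / 0.03618 L = 0.00511 M.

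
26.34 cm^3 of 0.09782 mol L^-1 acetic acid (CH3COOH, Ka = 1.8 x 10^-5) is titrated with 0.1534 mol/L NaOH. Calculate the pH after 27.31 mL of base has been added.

n(acid) = 0.09782 x 0.02634 = 0.002577 mol; n(NaOH) added = 0.1534 x 0.02731 = 0.004189 mol.
Base is in excess by 0.004189 - 0.002577 = 0.001613 mol in a total volume of 0.05365 L.
[OH^-] = 0.001613/0.05365 = 0.03006 M, so pOH = 1.52 and pH = 14.00 - 1.52 = 12.48.

12.48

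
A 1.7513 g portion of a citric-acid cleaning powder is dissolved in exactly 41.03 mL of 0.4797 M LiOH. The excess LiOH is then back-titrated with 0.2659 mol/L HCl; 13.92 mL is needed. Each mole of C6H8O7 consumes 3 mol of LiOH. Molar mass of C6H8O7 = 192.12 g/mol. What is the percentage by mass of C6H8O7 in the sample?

58.4%

Total n(LiOH) added = 0.4797 x 0.04103 = 0.01968 mol.
n(HCl) used = 0.2659 x 0.01392 = 0.003701 mol, which equals the excess n(LiOH).
So n(LiOH) consumed by the sample = 0.01968 - 0.003701 = 0.01598 mol.
n(C6H8O7) = 0.01598 / 3 = 0.005327 mol.
mass C6H8O7 = 0.005327 x 192.12 = 1.023 g, so %C6H8O7 = 1.023/1.7513 x 100 = 58.4%.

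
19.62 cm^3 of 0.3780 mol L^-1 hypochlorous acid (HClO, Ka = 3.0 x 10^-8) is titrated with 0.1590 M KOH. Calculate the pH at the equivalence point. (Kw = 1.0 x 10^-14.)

n(HClO) = 0.3780 x 0.01962 = 0.007416 mol; V(KOH) at equivalence = 0.007416/0.1590 = 0.04664 L.
At equivalence all the acid is converted to ClO-; total volume = 0.01962 + 0.04664 = 0.06626 L, so [ClO-] = 0.007416/0.06626 = 0.1119 M.
Kb = Kw/Ka = 1.0e-14 / 3.0 x 10^-8 = 3.33e-7.
[OH^-] = sqrt(Kb x [ClO-]) = sqrt(3.33e-7 x 0.1119) = 0.000193 M.
pOH = 3.71, so pH = 14.00 - 3.71 = 10.29.

10.29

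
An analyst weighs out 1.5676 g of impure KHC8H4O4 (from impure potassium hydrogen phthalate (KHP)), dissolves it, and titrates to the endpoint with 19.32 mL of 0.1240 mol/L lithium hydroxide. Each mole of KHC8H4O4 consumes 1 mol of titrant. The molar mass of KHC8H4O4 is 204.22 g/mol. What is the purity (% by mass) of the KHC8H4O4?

n(LiOH) = 0.1240 x 0.01932 = 0.002396 mol.
n(KHC8H4O4) = 0.002396 / 1 = 0.002396 mol.
mass of KHC8H4O4 = 0.002396 x 204.22 = 0.4892 g.
% purity = 0.4892 / 1.5676 x 100 = 31.2%.

31.2%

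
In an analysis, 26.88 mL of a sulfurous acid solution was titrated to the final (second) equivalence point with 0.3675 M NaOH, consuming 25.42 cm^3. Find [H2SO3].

0.174 M

n(NaOH) = 0.3675 x 0.02542 = 0.009342 mol.
At the final (second) equivalence point, 2 mol OH^- react per mol H2SO3, so n(H2SO3) = 0.009342 / 2 = 0.004671 mol.
[H2SO3] = 0.004671 / 0.02688 L = 0.174 M.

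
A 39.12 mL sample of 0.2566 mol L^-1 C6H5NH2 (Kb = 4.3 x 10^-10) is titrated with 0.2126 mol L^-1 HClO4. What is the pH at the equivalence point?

n(C6H5NH2) = 0.2566 x 0.03912 = 0.01004 mol; V(HClO4) at equivalence = 0.01004/0.2126 = 0.04722 L.
At equivalence the base is fully converted to C6H5NH3+; total volume = 0.08634 L, so [C6H5NH3+] = 0.01004/0.08634 = 0.1163 M.
Ka(C6H5NH3+) = Kw/Kb = 1.0e-14 / 4.3 x 10^-10 = 2.33e-5.
[H^+] = sqrt(Ka x [C6H5NH3+]) = sqrt(2.33e-5 x 0.1163) = 0.00164 M.
pH = -log(0.00164) = 2.78.

2.78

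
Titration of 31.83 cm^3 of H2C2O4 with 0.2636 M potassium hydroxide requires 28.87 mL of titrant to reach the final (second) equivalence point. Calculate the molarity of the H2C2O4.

0.120 M

n(KOH) = 0.2636 x 0.02887 = 0.007610 mol.
At the final (second) equivalence point, 2 mol OH^- react per mol H2C2O4, so n(H2C2O4) = 0.007610 / 2 = 0.003805 mol.
[H2C2O4] = 0.003805 / 0.03183 L = 0.120 M.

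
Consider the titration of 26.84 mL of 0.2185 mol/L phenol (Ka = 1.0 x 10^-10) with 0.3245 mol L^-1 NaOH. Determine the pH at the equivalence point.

11.56

n(C6H5OH) = 0.2185 x 0.02684 = 0.005865 mol; V(NaOH) at equivalence = 0.005865/0.3245 = 0.01807 L.
At equivalence all the acid is converted to C6H5O-; total volume = 0.02684 + 0.01807 = 0.04491 L, so [C6H5O-] = 0.005865/0.04491 = 0.1306 M.
Kb = Kw/Ka = 1.0e-14 / 1.0 x 10^-10 = 0.000100.
[OH^-] = sqrt(Kb x [C6H5O-]) = sqrt(0.000100 x 0.1306) = 0.00361 M.
pOH = 2.44, so pH = 14.00 - 2.44 = 11.56.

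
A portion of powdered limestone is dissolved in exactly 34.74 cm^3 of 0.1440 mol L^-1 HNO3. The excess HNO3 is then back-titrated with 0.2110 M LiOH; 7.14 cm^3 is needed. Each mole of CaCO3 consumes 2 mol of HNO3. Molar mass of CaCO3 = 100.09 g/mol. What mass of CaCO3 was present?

0.175 g

Total n(HNO3) added = 0.1440 x 0.03474 = 0.005003 mol.
n(LiOH) used = 0.2110 x 0.007140 = 0.001507 mol, which equals the excess n(HNO3).
So n(HNO3) consumed by the sample = 0.005003 - 0.001507 = 0.003496 mol.
n(CaCO3) = 0.003496 / 2 = 0.001748 mol.
mass = 0.001748 mol x 100.09 g/mol = 0.175 g.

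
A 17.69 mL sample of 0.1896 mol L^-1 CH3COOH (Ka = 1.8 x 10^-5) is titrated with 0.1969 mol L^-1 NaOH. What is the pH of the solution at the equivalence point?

n(CH3COOH) = 0.1896 x 0.01769 = 0.003354 mol; V(NaOH) at equivalence = 0.003354/0.1969 = 0.01703 L.
At equivalence all the acid is converted to CH3COO-; total volume = 0.01769 + 0.01703 = 0.03472 L, so [CH3COO-] = 0.003354/0.03472 = 0.09659 M.
Kb = Kw/Ka = 1.0e-14 / 1.8 x 10^-5 = 5.56e-10.
[OH^-] = sqrt(Kb x [CH3COO-]) = sqrt(5.56e-10 x 0.09659) = 7.33e-6 M.
pOH = 5.14, so pH = 14.00 - 5.14 = 8.86.

8.86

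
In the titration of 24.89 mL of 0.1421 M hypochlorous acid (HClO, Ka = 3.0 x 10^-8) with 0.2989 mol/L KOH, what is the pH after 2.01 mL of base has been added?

6.83

Initial n(HClO) = 0.1421 x 0.02489 = 0.003537 mol.
n(KOH) added = 0.2989 x 0.002010 = 0.0006008 mol, converting that many moles of HClO to ClO-.
Remaining n(HClO) = 0.002936 mol; n(ClO-) = 0.0006008 mol.
By Henderson-Hasselbalch, pH = pKa + log([A^-]/[HA]) = 7.52 + log(0.0006008/0.002936) = 7.52 + (-0.69) = 6.83.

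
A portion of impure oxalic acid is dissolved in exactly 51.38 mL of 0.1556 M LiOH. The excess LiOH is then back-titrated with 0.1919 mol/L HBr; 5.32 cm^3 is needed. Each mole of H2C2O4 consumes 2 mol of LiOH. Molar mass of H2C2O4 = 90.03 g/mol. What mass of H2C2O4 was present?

Total n(LiOH) added = 0.1556 x 0.05138 = 0.007995 mol.
n(HBr) used = 0.1919 x 0.005320 = 0.001021 mol, which equals the excess n(LiOH).
So n(LiOH) consumed by the sample = 0.007995 - 0.001021 = 0.006974 mol.
n(H2C2O4) = 0.006974 / 2 = 0.003487 mol.
mass = 0.003487 mol x 90.03 g/mol = 0.314 g.

0.314 g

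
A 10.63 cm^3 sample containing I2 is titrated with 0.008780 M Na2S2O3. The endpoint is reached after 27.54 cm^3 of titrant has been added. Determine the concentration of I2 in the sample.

n(Na2S2O3) = 0.008780 x 0.02754 = 0.0002418 mol.
From the balanced equation, 2 mol Na2S2O3 reacts with 1 mol I2, so n(I2) = 0.0002418 x 1/2 = 0.0001209 mol.
[I2] = 0.0001209 / 0.01063 L = 0.0114 M.

0.0114 M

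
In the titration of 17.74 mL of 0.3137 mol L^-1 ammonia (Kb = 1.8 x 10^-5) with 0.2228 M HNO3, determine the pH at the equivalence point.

n(NH3) = 0.3137 x 0.01774 = 0.005565 mol; V(HNO3) at equivalence = 0.005565/0.2228 = 0.02498 L.
At equivalence the base is fully converted to NH4+; total volume = 0.04272 L, so [NH4+] = 0.005565/0.04272 = 0.1303 M.
Ka(NH4+) = Kw/Kb = 1.0e-14 / 1.8 x 10^-5 = 5.56e-10.
[H^+] = sqrt(Ka x [NH4+]) = sqrt(5.56e-10 x 0.1303) = 8.51e-6 M.
pH = -log(8.51e-6) = 5.07.

5.07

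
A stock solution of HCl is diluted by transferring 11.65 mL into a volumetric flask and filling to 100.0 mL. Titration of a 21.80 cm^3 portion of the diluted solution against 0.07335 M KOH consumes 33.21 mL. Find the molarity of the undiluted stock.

n(KOH) = 0.07335 x 0.03321 = 0.002436 mol.
n(HCl) in the aliquot = 0.002436 mol.
[diluted HCl] = 0.002436 / 0.02180 = 0.1117 M.
Dilution factor = 100.0/11.65 = 8.584, so [stock] = 0.1117 x 8.584 = 0.959 M.

0.959 M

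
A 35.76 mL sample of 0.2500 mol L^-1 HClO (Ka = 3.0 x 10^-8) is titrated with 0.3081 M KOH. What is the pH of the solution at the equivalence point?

10.33

n(HClO) = 0.2500 x 0.03576 = 0.008940 mol; V(KOH) at equivalence = 0.008940/0.3081 = 0.02902 L.
At equivalence all the acid is converted to ClO-; total volume = 0.03576 + 0.02902 = 0.06478 L, so [ClO-] = 0.008940/0.06478 = 0.1380 M.
Kb = Kw/Ka = 1.0e-14 / 3.0 x 10^-8 = 3.33e-7.
[OH^-] = sqrt(Kb x [ClO-]) = sqrt(3.33e-7 x 0.1380) = 0.000214 M.
pOH = 3.67, so pH = 14.00 - 3.67 = 10.33.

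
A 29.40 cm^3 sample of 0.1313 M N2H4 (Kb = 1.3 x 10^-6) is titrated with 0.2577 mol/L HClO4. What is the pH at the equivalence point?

4.59

n(N2H4) = 0.1313 x 0.02940 = 0.003860 mol; V(HClO4) at equivalence = 0.003860/0.2577 = 0.01498 L.
At equivalence the base is fully converted to N2H5+; total volume = 0.04438 L, so [N2H5+] = 0.003860/0.04438 = 0.08698 M.
Ka(N2H5+) = Kw/Kb = 1.0e-14 / 1.3 x 10^-6 = 7.69e-9.
[H^+] = sqrt(Ka x [N2H5+]) = sqrt(7.69e-9 x 0.08698) = 2.59e-5 M.
pH = -log(2.59e-5) = 4.59.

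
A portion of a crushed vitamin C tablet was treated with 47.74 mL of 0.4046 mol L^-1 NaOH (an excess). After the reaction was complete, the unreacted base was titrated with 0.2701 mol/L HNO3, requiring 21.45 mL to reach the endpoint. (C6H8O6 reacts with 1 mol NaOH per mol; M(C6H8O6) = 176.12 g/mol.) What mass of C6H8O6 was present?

2.38 g

Total n(NaOH) added = 0.4046 x 0.04774 = 0.01932 mol.
n(HNO3) used = 0.2701 x 0.02145 = 0.005794 mol, which equals the excess n(NaOH).
So n(NaOH) consumed by the sample = 0.01932 - 0.005794 = 0.01352 mol.
n(C6H8O6) = 0.01352 / 1 = 0.01352 mol.
mass = 0.01352 mol x 176.12 g/mol = 2.38 g.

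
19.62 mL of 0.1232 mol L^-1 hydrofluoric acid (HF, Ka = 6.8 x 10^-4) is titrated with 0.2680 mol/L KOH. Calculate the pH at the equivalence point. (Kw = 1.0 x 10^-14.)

8.05

n(HF) = 0.1232 x 0.01962 = 0.002417 mol; V(KOH) at equivalence = 0.002417/0.2680 = 0.009019 L.
At equivalence all the acid is converted to F-; total volume = 0.01962 + 0.009019 = 0.02864 L, so [F-] = 0.002417/0.02864 = 0.08440 M.
Kb = Kw/Ka = 1.0e-14 / 6.8 x 10^-4 = 1.47e-11.
[OH^-] = sqrt(Kb x [F-]) = sqrt(1.47e-11 x 0.08440) = 1.11e-6 M.
pOH = 5.95, so pH = 14.00 - 5.95 = 8.05.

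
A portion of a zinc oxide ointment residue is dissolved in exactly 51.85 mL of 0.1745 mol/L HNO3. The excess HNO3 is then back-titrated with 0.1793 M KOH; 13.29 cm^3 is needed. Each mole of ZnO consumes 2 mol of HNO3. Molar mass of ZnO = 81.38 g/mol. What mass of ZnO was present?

0.271 g

Total n(HNO3) added = 0.1745 x 0.05185 = 0.009048 mol.
n(KOH) used = 0.1793 x 0.01329 = 0.002383 mol, which equals the excess n(HNO3).
So n(HNO3) consumed by the sample = 0.009048 - 0.002383 = 0.006665 mol.
n(ZnO) = 0.006665 / 2 = 0.003332 mol.
mass = 0.003332 mol x 81.38 g/mol = 0.271 g.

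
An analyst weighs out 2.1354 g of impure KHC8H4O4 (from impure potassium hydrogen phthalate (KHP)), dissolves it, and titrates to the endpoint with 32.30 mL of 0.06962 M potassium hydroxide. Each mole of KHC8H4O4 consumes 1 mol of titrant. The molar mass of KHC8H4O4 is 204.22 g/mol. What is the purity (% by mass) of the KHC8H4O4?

n(KOH) = 0.06962 x 0.03230 = 0.002249 mol.
n(KHC8H4O4) = 0.002249 / 1 = 0.002249 mol.
mass of KHC8H4O4 = 0.002249 x 204.22 = 0.4592 g.
% purity = 0.4592 / 2.1354 x 100 = 21.5%.

21.5%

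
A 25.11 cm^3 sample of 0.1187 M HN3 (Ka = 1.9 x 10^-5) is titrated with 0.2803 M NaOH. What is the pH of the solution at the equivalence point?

n(HN3) = 0.1187 x 0.02511 = 0.002981 mol; V(NaOH) at equivalence = 0.002981/0.2803 = 0.01063 L.
At equivalence all the acid is converted to N3-; total volume = 0.02511 + 0.01063 = 0.03574 L, so [N3-] = 0.002981/0.03574 = 0.08339 M.
Kb = Kw/Ka = 1.0e-14 / 1.9 x 10^-5 = 5.26e-10.
[OH^-] = sqrt(Kb x [N3-]) = sqrt(5.26e-10 x 0.08339) = 6.62e-6 M.
pOH = 5.18, so pH = 14.00 - 5.18 = 8.82.

8.82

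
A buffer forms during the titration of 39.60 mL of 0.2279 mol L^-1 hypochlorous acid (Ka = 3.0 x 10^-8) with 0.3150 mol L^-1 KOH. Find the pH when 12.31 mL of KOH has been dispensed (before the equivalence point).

7.40

Initial n(HClO) = 0.2279 x 0.03960 = 0.009025 mol.
n(KOH) added = 0.3150 x 0.01231 = 0.003878 mol, converting that many moles of HClO to ClO-.
Remaining n(HClO) = 0.005147 mol; n(ClO-) = 0.003878 mol.
By Henderson-Hasselbalch, pH = pKa + log([A^-]/[HA]) = 7.52 + log(0.003878/0.005147) = 7.52 + (-0.12) = 7.40.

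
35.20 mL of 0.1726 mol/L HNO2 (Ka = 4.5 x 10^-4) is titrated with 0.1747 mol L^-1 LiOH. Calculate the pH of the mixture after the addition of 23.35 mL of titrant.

Initial n(HNO2) = 0.1726 x 0.03520 = 0.006076 mol.
n(LiOH) added = 0.1747 x 0.02335 = 0.004079 mol, converting that many moles of HNO2 to NO2-.
Remaining n(HNO2) = 0.001996 mol; n(NO2-) = 0.004079 mol.
By Henderson-Hasselbalch, pH = pKa + log([A^-]/[HA]) = 3.35 + log(0.004079/0.001996) = 3.35 + (+0.31) = 3.66.

3.66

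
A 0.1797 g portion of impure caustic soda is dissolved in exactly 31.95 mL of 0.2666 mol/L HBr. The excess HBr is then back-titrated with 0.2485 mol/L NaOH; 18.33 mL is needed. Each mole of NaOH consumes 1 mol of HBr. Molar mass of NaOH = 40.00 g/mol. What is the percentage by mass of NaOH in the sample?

88.2%

Total n(HBr) added = 0.2666 x 0.03195 = 0.008518 mol.
n(NaOH) used = 0.2485 x 0.01833 = 0.004555 mol, which equals the excess n(HBr).
So n(HBr) consumed by the sample = 0.008518 - 0.004555 = 0.003963 mol.
n(NaOH) = 0.003963 / 1 = 0.003963 mol.
mass NaOH = 0.003963 x 40.00 = 0.1585 g, so %NaOH = 0.1585/0.1797 x 100 = 88.2%.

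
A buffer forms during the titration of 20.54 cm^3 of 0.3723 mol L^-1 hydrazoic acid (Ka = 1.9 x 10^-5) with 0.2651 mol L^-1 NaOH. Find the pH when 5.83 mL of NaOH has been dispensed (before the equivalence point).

4.12

Initial n(HN3) = 0.3723 x 0.02054 = 0.007647 mol.
n(NaOH) added = 0.2651 x 0.005830 = 0.001546 mol, converting that many moles of HN3 to N3-.
Remaining n(HN3) = 0.006102 mol; n(N3-) = 0.001546 mol.
By Henderson-Hasselbalch, pH = pKa + log([A^-]/[HA]) = 4.72 + log(0.001546/0.006102) = 4.72 + (-0.60) = 4.12.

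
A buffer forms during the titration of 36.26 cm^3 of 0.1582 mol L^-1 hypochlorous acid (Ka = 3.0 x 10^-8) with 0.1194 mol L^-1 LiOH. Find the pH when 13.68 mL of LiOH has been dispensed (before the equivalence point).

Initial n(HClO) = 0.1582 x 0.03626 = 0.005736 mol.
n(LiOH) added = 0.1194 x 0.01368 = 0.001633 mol, converting that many moles of HClO to ClO-.
Remaining n(HClO) = 0.004103 mol; n(ClO-) = 0.001633 mol.
By Henderson-Hasselbalch, pH = pKa + log([A^-]/[HA]) = 7.52 + log(0.001633/0.004103) = 7.52 + (-0.40) = 7.12.

7.12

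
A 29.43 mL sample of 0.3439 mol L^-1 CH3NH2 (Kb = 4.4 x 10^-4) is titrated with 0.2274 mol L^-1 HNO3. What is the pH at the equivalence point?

5.75

n(CH3NH2) = 0.3439 x 0.02943 = 0.01012 mol; V(HNO3) at equivalence = 0.01012/0.2274 = 0.04451 L.
At equivalence the base is fully converted to CH3NH3+; total volume = 0.07394 L, so [CH3NH3+] = 0.01012/0.07394 = 0.1369 M.
Ka(CH3NH3+) = Kw/Kb = 1.0e-14 / 4.4 x 10^-4 = 2.27e-11.
[H^+] = sqrt(Ka x [CH3NH3+]) = sqrt(2.27e-11 x 0.1369) = 1.76e-6 M.
pH = -log(1.76e-6) = 5.75.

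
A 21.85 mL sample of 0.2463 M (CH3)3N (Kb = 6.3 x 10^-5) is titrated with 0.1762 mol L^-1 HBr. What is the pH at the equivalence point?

5.39

n((CH3)3N) = 0.2463 x 0.02185 = 0.005382 mol; V(HBr) at equivalence = 0.005382/0.1762 = 0.03054 L.
At equivalence the base is fully converted to (CH3)3NH+; total volume = 0.05239 L, so [(CH3)3NH+] = 0.005382/0.05239 = 0.1027 M.
Ka((CH3)3NH+) = Kw/Kb = 1.0e-14 / 6.3 x 10^-5 = 1.59e-10.
[H^+] = sqrt(Ka x [(CH3)3NH+]) = sqrt(1.59e-10 x 0.1027) = 4.04e-6 M.
pH = -log(4.04e-6) = 5.39.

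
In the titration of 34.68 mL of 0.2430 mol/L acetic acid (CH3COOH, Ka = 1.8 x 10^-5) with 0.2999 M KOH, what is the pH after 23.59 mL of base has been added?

Initial n(CH3COOH) = 0.2430 x 0.03468 = 0.008427 mol.
n(KOH) added = 0.2999 x 0.02359 = 0.007075 mol, converting that many moles of CH3COOH to CH3COO-.
Remaining n(CH3COOH) = 0.001353 mol; n(CH3COO-) = 0.007075 mol.
By Henderson-Hasselbalch, pH = pKa + log([A^-]/[HA]) = 4.74 + log(0.007075/0.001353) = 4.74 + (+0.72) = 5.46.

5.46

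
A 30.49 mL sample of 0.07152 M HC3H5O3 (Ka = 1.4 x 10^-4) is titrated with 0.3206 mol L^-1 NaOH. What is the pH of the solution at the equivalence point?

n(HC3H5O3) = 0.07152 x 0.03049 = 0.002181 mol; V(NaOH) at equivalence = 0.002181/0.3206 = 0.006802 L.
At equivalence all the acid is converted to C3H5O3-; total volume = 0.03049 + 0.006802 = 0.03729 L, so [C3H5O3-] = 0.002181/0.03729 = 0.05848 M.
Kb = Kw/Ka = 1.0e-14 / 1.4 x 10^-4 = 7.14e-11.
[OH^-] = sqrt(Kb x [C3H5O3-]) = sqrt(7.14e-11 x 0.05848) = 2.04e-6 M.
pOH = 5.69, so pH = 14.00 - 5.69 = 8.31.

8.31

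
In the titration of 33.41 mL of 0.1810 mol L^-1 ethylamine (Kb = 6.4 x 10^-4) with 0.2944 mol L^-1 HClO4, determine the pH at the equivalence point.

n(C2H5NH2) = 0.1810 x 0.03341 = 0.006047 mol; V(HClO4) at equivalence = 0.006047/0.2944 = 0.02054 L.
At equivalence the base is fully converted to C2H5NH3+; total volume = 0.05395 L, so [C2H5NH3+] = 0.006047/0.05395 = 0.1121 M.
Ka(C2H5NH3+) = Kw/Kb = 1.0e-14 / 6.4 x 10^-4 = 1.56e-11.
[H^+] = sqrt(Ka x [C2H5NH3+]) = sqrt(1.56e-11 x 0.1121) = 1.32e-6 M.
pH = -log(1.32e-6) = 5.88.

5.88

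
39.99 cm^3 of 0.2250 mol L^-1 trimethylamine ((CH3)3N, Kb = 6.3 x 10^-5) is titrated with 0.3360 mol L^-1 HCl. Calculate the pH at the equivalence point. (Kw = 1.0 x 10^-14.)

5.33

n((CH3)3N) = 0.2250 x 0.03999 = 0.008998 mol; V(HCl) at equivalence = 0.008998/0.3360 = 0.02678 L.
At equivalence the base is fully converted to (CH3)3NH+; total volume = 0.06677 L, so [(CH3)3NH+] = 0.008998/0.06677 = 0.1348 M.
Ka((CH3)3NH+) = Kw/Kb = 1.0e-14 / 6.3 x 10^-5 = 1.59e-10.
[H^+] = sqrt(Ka x [(CH3)3NH+]) = sqrt(1.59e-10 x 0.1348) = 4.62e-6 M.
pH = -log(4.62e-6) = 5.33.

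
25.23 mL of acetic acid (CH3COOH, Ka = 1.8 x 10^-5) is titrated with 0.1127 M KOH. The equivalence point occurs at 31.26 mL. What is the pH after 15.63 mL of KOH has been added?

15.63 mL is exactly half the equivalence volume (31.26/2), i.e. the half-equivalence point.
There, n(HA) = n(A^-), so pH = pKa = -log(1.8 x 10^-5) = 4.74.

4.74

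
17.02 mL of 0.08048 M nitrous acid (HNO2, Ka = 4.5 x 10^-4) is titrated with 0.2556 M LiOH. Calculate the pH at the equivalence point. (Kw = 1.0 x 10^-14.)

8.07

n(HNO2) = 0.08048 x 0.01702 = 0.001370 mol; V(LiOH) at equivalence = 0.001370/0.2556 = 0.005359 L.
At equivalence all the acid is converted to NO2-; total volume = 0.01702 + 0.005359 = 0.02238 L, so [NO2-] = 0.001370/0.02238 = 0.06121 M.
Kb = Kw/Ka = 1.0e-14 / 4.5 x 10^-4 = 2.22e-11.
[OH^-] = sqrt(Kb x [NO2-]) = sqrt(2.22e-11 x 0.06121) = 1.17e-6 M.
pOH = 5.93, so pH = 14.00 - 5.93 = 8.07.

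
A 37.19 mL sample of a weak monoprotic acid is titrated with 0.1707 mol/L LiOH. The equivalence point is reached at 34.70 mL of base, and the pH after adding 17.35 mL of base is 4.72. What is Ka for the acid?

17.35 mL is half of the equivalence volume, so this is the half-equivalence point where [HA] = [A^-].
At half-equivalence pH = pKa, so pKa = 4.72.
Ka = 10^(-4.72) = 1.9 x 10^-5.

1.9 x 10^-5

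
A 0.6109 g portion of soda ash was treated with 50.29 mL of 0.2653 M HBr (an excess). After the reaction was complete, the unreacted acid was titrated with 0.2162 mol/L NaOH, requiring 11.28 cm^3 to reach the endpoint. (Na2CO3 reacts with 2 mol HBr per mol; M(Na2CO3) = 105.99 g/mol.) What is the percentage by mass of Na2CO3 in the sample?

94.6%

Total n(HBr) added = 0.2653 x 0.05029 = 0.01334 mol.
n(NaOH) used = 0.2162 x 0.01128 = 0.002439 mol, which equals the excess n(HBr).
So n(HBr) consumed by the sample = 0.01334 - 0.002439 = 0.01090 mol.
n(Na2CO3) = 0.01090 / 2 = 0.005452 mol.
mass Na2CO3 = 0.005452 x 105.99 = 0.5778 g, so %Na2CO3 = 0.5778/0.6109 x 100 = 94.6%.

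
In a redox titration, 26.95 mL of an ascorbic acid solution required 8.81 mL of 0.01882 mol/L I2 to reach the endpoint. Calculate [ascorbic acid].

0.00615 M

n(I2) = 0.01882 x 0.008810 = 0.0001658 mol.
From the balanced equation, 1 mol I2 reacts with 1 mol ascorbic acid, so n(ascorbic acid) = 0.0001658 x 1/1 = 0.0001658 mol.
[ascorbic acid] = 0.0001658 / 0.02695 L = 0.00615 M.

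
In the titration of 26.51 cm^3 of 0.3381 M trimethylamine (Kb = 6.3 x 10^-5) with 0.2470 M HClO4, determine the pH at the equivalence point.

5.32

n((CH3)3N) = 0.3381 x 0.02651 = 0.008963 mol; V(HClO4) at equivalence = 0.008963/0.2470 = 0.03629 L.
At equivalence the base is fully converted to (CH3)3NH+; total volume = 0.06280 L, so [(CH3)3NH+] = 0.008963/0.06280 = 0.1427 M.
Ka((CH3)3NH+) = Kw/Kb = 1.0e-14 / 6.3 x 10^-5 = 1.59e-10.
[H^+] = sqrt(Ka x [(CH3)3NH+]) = sqrt(1.59e-10 x 0.1427) = 4.76e-6 M.
pH = -log(4.76e-6) = 5.32.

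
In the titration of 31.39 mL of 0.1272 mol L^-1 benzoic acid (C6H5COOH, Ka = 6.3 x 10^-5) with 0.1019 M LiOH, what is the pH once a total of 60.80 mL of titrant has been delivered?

n(acid) = 0.1272 x 0.03139 = 0.003993 mol; n(LiOH) added = 0.1019 x 0.06080 = 0.006196 mol.
Base is in excess by 0.006196 - 0.003993 = 0.002203 mol in a total volume of 0.09219 L.
[OH^-] = 0.002203/0.09219 = 0.02389 M, so pOH = 1.62 and pH = 14.00 - 1.62 = 12.38.

12.38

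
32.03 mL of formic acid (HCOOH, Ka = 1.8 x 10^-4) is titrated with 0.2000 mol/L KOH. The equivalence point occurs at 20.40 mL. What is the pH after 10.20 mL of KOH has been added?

3.74

10.20 mL is exactly half the equivalence volume (20.40/2), i.e. the half-equivalence point.
There, n(HA) = n(A^-), so pH = pKa = -log(1.8 x 10^-4) = 3.74.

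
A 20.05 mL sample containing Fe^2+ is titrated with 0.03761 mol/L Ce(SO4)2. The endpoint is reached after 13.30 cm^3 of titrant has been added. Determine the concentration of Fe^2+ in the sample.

n(Ce(SO4)2) = 0.03761 x 0.01330 = 0.0005002 mol.
From the balanced equation, 1 mol Ce(SO4)2 reacts with 1 mol Fe^2+, so n(Fe^2+) = 0.0005002 x 1/1 = 0.0005002 mol.
[Fe^2+] = 0.0005002 / 0.02005 L = 0.0249 M.

0.0249 M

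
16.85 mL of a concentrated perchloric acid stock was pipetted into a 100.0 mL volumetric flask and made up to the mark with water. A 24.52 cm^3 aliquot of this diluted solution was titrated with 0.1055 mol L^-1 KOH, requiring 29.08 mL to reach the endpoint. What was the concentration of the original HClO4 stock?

0.743 M

n(KOH) = 0.1055 x 0.02908 = 0.003068 mol.
n(HClO4) in the aliquot = 0.003068 mol.
[diluted HClO4] = 0.003068 / 0.02452 = 0.1251 M.
Dilution factor = 100.0/16.85 = 5.935, so [stock] = 0.1251 x 5.935 = 0.743 M.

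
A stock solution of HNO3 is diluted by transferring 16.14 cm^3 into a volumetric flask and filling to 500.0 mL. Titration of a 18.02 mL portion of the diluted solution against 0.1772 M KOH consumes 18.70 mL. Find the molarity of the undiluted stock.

5.70 M

n(KOH) = 0.1772 x 0.01870 = 0.003314 mol.
n(HNO3) in the aliquot = 0.003314 mol.
[diluted HNO3] = 0.003314 / 0.01802 = 0.1839 M.
Dilution factor = 500.0/16.14 = 30.98, so [stock] = 0.1839 x 30.98 = 5.70 M.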